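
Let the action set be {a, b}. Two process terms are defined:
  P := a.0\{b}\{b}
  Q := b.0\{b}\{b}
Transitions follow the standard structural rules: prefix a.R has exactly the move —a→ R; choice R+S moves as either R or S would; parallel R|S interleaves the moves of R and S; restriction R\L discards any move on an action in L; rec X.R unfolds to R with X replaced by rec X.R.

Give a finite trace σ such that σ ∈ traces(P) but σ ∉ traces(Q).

P's transition system — 2 states:
  u0 = a.0\{b}\{b} ⊢ —a→ u1
  u1 = 0\{b}\{b} ⊢ deadlocked
Q's transition system — 2 states:
  v0 = b.0\{b}\{b} ⊢ —b→ v1
  v1 = 0\{b}\{b} ⊢ deadlocked
Trace ⟨a⟩ through P, begin at {u0}:
  [1] a ⇒ {u1}
  ✓ P
Trace ⟨a⟩ through Q, begin at {v0}:
  [1] a ⇒ ∅  — Q cannot continue

a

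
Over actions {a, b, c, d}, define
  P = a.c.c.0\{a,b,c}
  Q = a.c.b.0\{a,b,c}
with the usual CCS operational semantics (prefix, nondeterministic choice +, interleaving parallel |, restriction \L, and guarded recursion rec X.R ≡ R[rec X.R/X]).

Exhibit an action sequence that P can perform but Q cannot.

LTS(P): 4 reachable states
  p0 = a.c.c.0\{a,b,c} | ··a··> p1
  p1 = c.c.0\{a,b,c} | ··c··> p2
  p2 = c.0\{a,b,c} | ··c··> p3
  p3 = 0\{a,b,c} | (no moves)
LTS(Q): 4 reachable states
  q0 = a.c.b.0\{a,b,c} | ··a··> q1
  q1 = c.b.0\{a,b,c} | ··c··> q2
  q2 = b.0\{a,b,c} | ··b··> q3
  q3 = 0\{a,b,c} | (no moves)
Executing acc from P (initial set {p0}):
  after a @ step 1: {p1}
  after c @ step 2: {p2}
  after c @ step 3: {p3}
  — P admits the full trace.
Executing acc from Q (initial set {q0}):
  after a @ step 1: {q1}
  after c @ step 2: {q2}
  after c @ step 3: ∅ (Q stuck)

acc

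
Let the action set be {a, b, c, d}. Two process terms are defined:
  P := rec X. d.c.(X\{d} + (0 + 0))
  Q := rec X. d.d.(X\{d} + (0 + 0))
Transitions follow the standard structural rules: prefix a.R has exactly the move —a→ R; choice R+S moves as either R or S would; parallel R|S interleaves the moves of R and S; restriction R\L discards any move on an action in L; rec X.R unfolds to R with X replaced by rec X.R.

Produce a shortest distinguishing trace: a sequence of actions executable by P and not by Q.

Reachable graph of P (3 states):
  p0 = rec X. d.c.(X\{d} + (0 + 0)) :: --d--▸ p1
  p1 = c.((rec X. d.c.(X\{d} + (0 + 0)))\{d} + (0 + 0)) :: --c--▸ p2
  p2 = (rec X. d.c.(X\{d} + (0 + 0)))\{d} + (0 + 0) :: deadlocked
Reachable graph of Q (3 states):
  q0 = rec X. d.d.(X\{d} + (0 + 0)) :: --d--▸ q1
  q1 = d.((rec X. d.d.(X\{d} + (0 + 0)))\{d} + (0 + 0)) :: --d--▸ q2
  q2 = (rec X. d.d.(X\{d} + (0 + 0)))\{d} + (0 + 0) :: deadlocked
Run σ = ⟨dc⟩ on P: start {p0}
  after d @ step 1: {p1}
  after c @ step 2: {p2}
  ✓ P
Run σ = ⟨dc⟩ on Q: start {q0}
  after d @ step 1: {q1}
  after c @ step 2: ∅  — Q cannot continue

dc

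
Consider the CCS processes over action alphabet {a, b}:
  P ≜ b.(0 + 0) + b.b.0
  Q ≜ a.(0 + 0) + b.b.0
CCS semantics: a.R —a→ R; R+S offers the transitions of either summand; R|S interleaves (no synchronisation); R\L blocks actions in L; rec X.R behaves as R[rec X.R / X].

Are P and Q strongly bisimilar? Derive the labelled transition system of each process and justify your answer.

LTS(P): 4 reachable states
  p0 = b.(0 + 0) + b.b.0 has moves —b→ p1, —b→ p2
  p1 = 0 + 0 has moves stopped
  p2 = b.0 has moves —b→ p3
  p3 = 0 has moves stopped
LTS(Q): 4 reachable states
  q0 = a.(0 + 0) + b.b.0 has moves —a→ q1, —b→ q2
  q1 = 0 + 0 has moves stopped
  q2 = b.0 has moves —b→ q3
  q3 = 0 has moves stopped
Coarsest stable partition (strong bisimilarity classes):
  B0 = {p0}
  B1 = {p2, q2}
  B2 = {p1, p3, q1, q3}
  B3 = {q0}
p0 ∈ B0, q0 ∈ B3 → different blocks

P ≁ Q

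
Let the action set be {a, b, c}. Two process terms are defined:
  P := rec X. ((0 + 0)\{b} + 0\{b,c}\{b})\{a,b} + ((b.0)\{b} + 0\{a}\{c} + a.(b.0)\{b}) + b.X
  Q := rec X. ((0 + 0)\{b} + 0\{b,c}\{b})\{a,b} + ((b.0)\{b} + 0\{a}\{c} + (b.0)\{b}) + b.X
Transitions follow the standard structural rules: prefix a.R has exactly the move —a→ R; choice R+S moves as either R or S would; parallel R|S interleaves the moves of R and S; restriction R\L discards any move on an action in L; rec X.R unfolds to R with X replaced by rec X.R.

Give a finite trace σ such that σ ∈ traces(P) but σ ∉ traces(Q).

Reachable graph of P (2 states):
  p0 = rec X. ((0 + 0)\{b} + 0\{b,c}\{b})\{a,b} + ((b.0)\{b} + 0\{a}\{c} + a.(b.0)\{b}) + b.X has moves ··a··> p1, ··b··> p0
  p1 = (b.0)\{b} has moves ·
Reachable graph of Q (1 states):
  q0 = rec X. ((0 + 0)\{b} + 0\{b,c}\{b})\{a,b} + ((b.0)\{b} + 0\{a}\{c} + (b.0)\{b}) + b.X has moves ··b··> q0
Executing a from P (initial set {p0}):
  step 1 (a): {p1}
  ✓ P
Executing a from Q (initial set {q0}):
  step 1 (a): ∅ (Q stuck)

a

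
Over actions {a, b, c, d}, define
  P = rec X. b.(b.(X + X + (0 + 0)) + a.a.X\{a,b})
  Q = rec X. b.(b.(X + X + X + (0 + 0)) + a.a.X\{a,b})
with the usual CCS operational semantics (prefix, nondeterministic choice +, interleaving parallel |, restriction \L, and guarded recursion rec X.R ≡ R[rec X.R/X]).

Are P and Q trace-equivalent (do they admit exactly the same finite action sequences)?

LTS(P): 5 reachable states
  u0 = rec X. b.(b.(X + X + (0 + 0)) + a.a.X\{a,b}) ⊢ —b→ u1
  u1 = b.((rec X. b.(b.(X + X + (0 + 0)) + a.a.X\{a,b})) + (rec X. b.(b.(X + X + (0 + 0)) + a.a.X\{a,b})) + (0 + 0)) + a.a.(rec X. b.(b.(X + X + (0 + 0)) + a.a.X\{a,b}))\{a,b} ⊢ —a→ u2, —b→ u3
  u2 = a.(rec X. b.(b.(X + X + (0 + 0)) + a.a.X\{a,b}))\{a,b} ⊢ —a→ u4
  u3 = (rec X. b.(b.(X + X + (0 + 0)) + a.a.X\{a,b})) + (rec X. b.(b.(X + X + (0 + 0)) + a.a.X\{a,b})) + (0 + 0) ⊢ —b→ u1
  u4 = (rec X. b.(b.(X + X + (0 + 0)) + a.a.X\{a,b}))\{a,b} ⊢ deadlocked
LTS(Q): 5 reachable states
  v0 = rec X. b.(b.(X + X + X + (0 + 0)) + a.a.X\{a,b}) ⊢ —b→ v1
  v1 = b.((rec X. b.(b.(X + X + X + (0 + 0)) + a.a.X\{a,b})) + (rec X. b.(b.(X + X + X + (0 + 0)) + a.a.X\{a,b})) + (rec X. b.(b.(X + X + X + (0 + 0)) + a.a.X\{a,b})) + (0 + 0)) + a.a.(rec X. b.(b.(X + X + X + (0 + 0)) + a.a.X\{a,b}))\{a,b} ⊢ —a→ v2, —b→ v3
  v2 = a.(rec X. b.(b.(X + X + X + (0 + 0)) + a.a.X\{a,b}))\{a,b} ⊢ —a→ v4
  v3 = (rec X. b.(b.(X + X + X + (0 + 0)) + a.a.X\{a,b})) + (rec X. b.(b.(X + X + X + (0 + 0)) + a.a.X\{a,b})) + (rec X. b.(b.(X + X + X + (0 + 0)) + a.a.X\{a,b})) + (0 + 0) ⊢ —b→ v1
  v4 = (rec X. b.(b.(X + X + X + (0 + 0)) + a.a.X\{a,b}))\{a,b} ⊢ deadlocked
Partition-refinement fixed point:
  B0 = {u0, u3, v0, v3}
  B1 = {u1, v1}
  B2 = {u2, v2}
  B3 = {u4, v4}
u0 ∈ B0, v0 ∈ B0 → same block
Bisimilar ⇒ trace-equivalent.

traces(P) = traces(Q)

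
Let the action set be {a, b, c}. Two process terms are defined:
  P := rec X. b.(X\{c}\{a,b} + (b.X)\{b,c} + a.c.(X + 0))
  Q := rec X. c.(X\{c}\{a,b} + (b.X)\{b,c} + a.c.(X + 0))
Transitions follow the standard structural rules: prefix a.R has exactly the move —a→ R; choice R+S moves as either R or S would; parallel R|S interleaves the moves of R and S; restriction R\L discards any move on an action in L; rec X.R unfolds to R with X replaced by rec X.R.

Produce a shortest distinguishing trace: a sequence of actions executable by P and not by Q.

P's transition system — 4 states:
  m0 = rec X. b.(X\{c}\{a,b} + (b.X)\{b,c} + a.c.(X + 0)) has moves -b-> m1
  m1 = (rec X. b.(X\{c}\{a,b} + (b.X)\{b,c} + a.c.(X + 0)))\{c}\{a,b} + (b.(rec X. b.(X\{c}\{a,b} + (b.X)\{b,c} + a.c.(X + 0))))\{b,c} + a.c.((rec X. b.(X\{c}\{a,b} + (b.X)\{b,c} + a.c.(X + 0))) + 0) has moves -a-> m2
  m2 = c.((rec X. b.(X\{c}\{a,b} + (b.X)\{b,c} + a.c.(X + 0))) + 0) has moves -c-> m3
  m3 = (rec X. b.(X\{c}\{a,b} + (b.X)\{b,c} + a.c.(X + 0))) + 0 has moves -b-> m1
Q's transition system — 4 states:
  n0 = rec X. c.(X\{c}\{a,b} + (b.X)\{b,c} + a.c.(X + 0)) has moves -c-> n1
  n1 = (rec X. c.(X\{c}\{a,b} + (b.X)\{b,c} + a.c.(X + 0)))\{c}\{a,b} + (b.(rec X. c.(X\{c}\{a,b} + (b.X)\{b,c} + a.c.(X + 0))))\{b,c} + a.c.((rec X. c.(X\{c}\{a,b} + (b.X)\{b,c} + a.c.(X + 0))) + 0) has moves -a-> n2
  n2 = c.((rec X. c.(X\{c}\{a,b} + (b.X)\{b,c} + a.c.(X + 0))) + 0) has moves -c-> n3
  n3 = (rec X. c.(X\{c}\{a,b} + (b.X)\{b,c} + a.c.(X + 0))) + 0 has moves -c-> n1
Trace ⟨b⟩ through P, begin at {m0}:
  after b @ step 1: {m1}
  P completes σ.
Trace ⟨b⟩ through Q, begin at {n0}:
  after b @ step 1: ∅  — Q cannot continue

b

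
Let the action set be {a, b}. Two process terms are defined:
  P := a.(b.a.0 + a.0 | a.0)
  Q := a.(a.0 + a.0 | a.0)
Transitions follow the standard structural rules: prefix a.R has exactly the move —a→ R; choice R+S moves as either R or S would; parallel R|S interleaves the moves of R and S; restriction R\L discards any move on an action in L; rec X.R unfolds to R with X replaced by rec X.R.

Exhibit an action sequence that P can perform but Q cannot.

Reachable graph of P (7 states):
  m0 = a.(b.a.0 + a.0 | a.0) :: -a-> m1
  m1 = b.a.0 + a.0 | a.0 :: -a-> m2, -a-> m3, -b-> m4
  m2 = 0 | a.0 :: -a-> m5
  m3 = a.0 | 0 :: -a-> m5
  m4 = a.0 :: -a-> m6
  m5 = 0 | 0 :: stopped
  m6 = 0 :: stopped
Reachable graph of Q (6 states):
  n0 = a.(a.0 + a.0 | a.0) :: -a-> n1
  n1 = a.0 + a.0 | a.0 :: -a-> n2, -a-> n3, -a-> n4
  n2 = 0 :: stopped
  n3 = 0 | a.0 :: -a-> n5
  n4 = a.0 | 0 :: -a-> n5
  n5 = 0 | 0 :: stopped
Trace ⟨ab⟩ through P, begin at {m0}:
  step 1 (a): {m1}
  step 2 (b): {m4}
  — P admits the full trace.
Trace ⟨ab⟩ through Q, begin at {n0}:
  step 1 (a): {n1}
  step 2 (b): no successor for Q

ab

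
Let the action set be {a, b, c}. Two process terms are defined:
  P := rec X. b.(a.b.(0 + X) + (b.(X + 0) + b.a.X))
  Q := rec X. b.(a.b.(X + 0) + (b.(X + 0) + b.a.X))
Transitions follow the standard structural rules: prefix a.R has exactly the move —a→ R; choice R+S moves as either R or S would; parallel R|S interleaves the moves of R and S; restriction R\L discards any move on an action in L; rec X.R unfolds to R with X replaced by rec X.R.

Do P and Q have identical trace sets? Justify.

trace-equivalent

LTS(P): 6 reachable states
  m0 = rec X. b.(a.b.(0 + X) + (b.(X + 0) + b.a.X)) → --b--▸ m1
  m1 = a.b.(0 + (rec X. b.(a.b.(0 + X) + (b.(X + 0) + b.a.X)))) + (b.((rec X. b.(a.b.(0 + X) + (b.(X + 0) + b.a.X))) + 0) + b.a.(rec X. b.(a.b.(0 + X) + (b.(X + 0) + b.a.X)))) → --a--▸ m2, --b--▸ m3, --b--▸ m4
  m2 = b.(0 + (rec X. b.(a.b.(0 + X) + (b.(X + 0) + b.a.X)))) → --b--▸ m5
  m3 = (rec X. b.(a.b.(0 + X) + (b.(X + 0) + b.a.X))) + 0 → --b--▸ m1
  m4 = a.(rec X. b.(a.b.(0 + X) + (b.(X + 0) + b.a.X))) → --a--▸ m0
  m5 = 0 + (rec X. b.(a.b.(0 + X) + (b.(X + 0) + b.a.X))) → --b--▸ m1
LTS(Q): 5 reachable states
  n0 = rec X. b.(a.b.(X + 0) + (b.(X + 0) + b.a.X)) → --b--▸ n1
  n1 = a.b.((rec X. b.(a.b.(X + 0) + (b.(X + 0) + b.a.X))) + 0) + (b.((rec X. b.(a.b.(X + 0) + (b.(X + 0) + b.a.X))) + 0) + b.a.(rec X. b.(a.b.(X + 0) + (b.(X + 0) + b.a.X)))) → --a--▸ n2, --b--▸ n3, --b--▸ n4
  n2 = b.((rec X. b.(a.b.(X + 0) + (b.(X + 0) + b.a.X))) + 0) → --b--▸ n3
  n3 = (rec X. b.(a.b.(X + 0) + (b.(X + 0) + b.a.X))) + 0 → --b--▸ n1
  n4 = a.(rec X. b.(a.b.(X + 0) + (b.(X + 0) + b.a.X))) → --a--▸ n0
Coarsest stable partition (strong bisimilarity classes):
  B0 = {m0, m3, m5, n0, n3}
  B1 = {m1, n1}
  B2 = {m4, n4}
  B3 = {m2, n2}
m0 ∈ B0, n0 ∈ B0 → same block
Bisimilar ⇒ trace-equivalent.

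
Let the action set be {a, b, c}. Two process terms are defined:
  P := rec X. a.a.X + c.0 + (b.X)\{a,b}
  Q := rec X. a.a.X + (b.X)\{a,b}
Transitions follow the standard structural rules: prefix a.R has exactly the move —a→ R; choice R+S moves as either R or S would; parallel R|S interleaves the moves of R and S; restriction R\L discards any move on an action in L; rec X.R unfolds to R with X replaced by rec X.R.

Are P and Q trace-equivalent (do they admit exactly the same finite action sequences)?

P's transition system — 3 states:
  m0 = rec X. a.a.X + c.0 + (b.X)\{a,b} | -a-> m1, -c-> m2
  m1 = a.(rec X. a.a.X + c.0 + (b.X)\{a,b}) | -a-> m0
  m2 = 0 | ·
Q's transition system — 2 states:
  n0 = rec X. a.a.X + (b.X)\{a,b} | -a-> n1
  n1 = a.(rec X. a.a.X + (b.X)\{a,b}) | -a-> n0
Trace ⟨c⟩ through P, begin at {m0}:
  [1] c ⇒ {m2}
  — P admits the full trace.
Trace ⟨c⟩ through Q, begin at {n0}:
  [1] c ⇒ ∅ (Q stuck)

traces(P) ≠ traces(Q) — witness ⟨c⟩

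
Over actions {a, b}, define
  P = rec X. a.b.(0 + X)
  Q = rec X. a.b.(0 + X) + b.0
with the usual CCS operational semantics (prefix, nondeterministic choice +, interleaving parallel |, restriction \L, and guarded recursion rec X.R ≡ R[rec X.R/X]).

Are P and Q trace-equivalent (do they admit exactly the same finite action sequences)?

LTS(P): 3 reachable states
  s0 = rec X. a.b.(0 + X) | -a-> s1
  s1 = b.(0 + (rec X. a.b.(0 + X))) | -b-> s2
  s2 = 0 + (rec X. a.b.(0 + X)) | -a-> s1
LTS(Q): 4 reachable states
  t0 = rec X. a.b.(0 + X) + b.0 | -a-> t1, -b-> t2
  t1 = b.(0 + (rec X. a.b.(0 + X) + b.0)) | -b-> t3
  t2 = 0 | ·
  t3 = 0 + (rec X. a.b.(0 + X) + b.0) | -a-> t1, -b-> t2
Executing b from Q (initial set {t0}):
  [1] b ⇒ {t2}
  Q completes σ.
Executing b from P (initial set {s0}):
  [1] b ⇒ ∅  — P cannot continue

trace-distinct — witness ⟨b⟩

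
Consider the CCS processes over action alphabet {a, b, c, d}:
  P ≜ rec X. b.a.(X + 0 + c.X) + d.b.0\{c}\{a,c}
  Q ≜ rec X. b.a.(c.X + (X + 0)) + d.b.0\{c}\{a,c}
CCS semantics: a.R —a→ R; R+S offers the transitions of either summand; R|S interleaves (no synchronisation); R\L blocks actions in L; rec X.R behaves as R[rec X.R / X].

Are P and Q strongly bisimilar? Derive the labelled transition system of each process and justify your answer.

bisimilar

P's transition system — 5 states:
  p0 = rec X. b.a.(X + 0 + c.X) + d.b.0\{c}\{a,c} | --b--▸ p1, --d--▸ p2
  p1 = a.((rec X. b.a.(X + 0 + c.X) + d.b.0\{c}\{a,c}) + 0 + c.(rec X. b.a.(X + 0 + c.X) + d.b.0\{c}\{a,c})) | --a--▸ p3
  p2 = b.0\{c}\{a,c} | --b--▸ p4
  p3 = (rec X. b.a.(X + 0 + c.X) + d.b.0\{c}\{a,c}) + 0 + c.(rec X. b.a.(X + 0 + c.X) + d.b.0\{c}\{a,c}) | --b--▸ p1, --c--▸ p0, --d--▸ p2
  p4 = 0\{c}\{a,c} | (no moves)
Q's transition system — 5 states:
  q0 = rec X. b.a.(c.X + (X + 0)) + d.b.0\{c}\{a,c} | --b--▸ q1, --d--▸ q2
  q1 = a.(c.(rec X. b.a.(c.X + (X + 0)) + d.b.0\{c}\{a,c}) + ((rec X. b.a.(c.X + (X + 0)) + d.b.0\{c}\{a,c}) + 0)) | --a--▸ q3
  q2 = b.0\{c}\{a,c} | --b--▸ q4
  q3 = c.(rec X. b.a.(c.X + (X + 0)) + d.b.0\{c}\{a,c}) + ((rec X. b.a.(c.X + (X + 0)) + d.b.0\{c}\{a,c}) + 0) | --b--▸ q1, --c--▸ q0, --d--▸ q2
  q4 = 0\{c}\{a,c} | (no moves)
Bisimilarity quotient blocks:
  B0 = {p0, q0}
  B1 = {p1, q1}
  B2 = {p3, q3}
  B3 = {p2, q2}
  B4 = {p4, q4}
p0 ∈ B0, q0 ∈ B0 → same block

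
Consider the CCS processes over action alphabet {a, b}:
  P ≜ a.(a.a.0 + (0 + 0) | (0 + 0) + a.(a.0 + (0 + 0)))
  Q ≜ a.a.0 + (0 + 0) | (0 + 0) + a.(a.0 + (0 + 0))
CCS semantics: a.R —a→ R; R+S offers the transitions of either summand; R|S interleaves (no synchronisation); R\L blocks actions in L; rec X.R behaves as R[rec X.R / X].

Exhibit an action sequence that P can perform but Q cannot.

aaa

Reachable graph of P (5 states):
  m0 = a.(a.a.0 + (0 + 0) | (0 + 0) + a.(a.0 + (0 + 0))) :: --a--▸ m1
  m1 = a.a.0 + (0 + 0) | (0 + 0) + a.(a.0 + (0 + 0)) :: --a--▸ m2, --a--▸ m3
  m2 = a.0 :: --a--▸ m4
  m3 = a.0 + (0 + 0) :: --a--▸ m4
  m4 = 0 :: ·
Reachable graph of Q (4 states):
  n0 = a.a.0 + (0 + 0) | (0 + 0) + a.(a.0 + (0 + 0)) :: --a--▸ n1, --a--▸ n2
  n1 = a.0 :: --a--▸ n3
  n2 = a.0 + (0 + 0) :: --a--▸ n3
  n3 = 0 :: ·
Run σ = ⟨aaa⟩ on P: start {m0}
  [1] a ⇒ {m1}
  [2] a ⇒ {m2, m3}
  [3] a ⇒ {m4}
  P completes σ.
Run σ = ⟨aaa⟩ on Q: start {n0}
  [1] a ⇒ {n1, n2}
  [2] a ⇒ {n3}
  [3] a ⇒ ∅ (Q stuck)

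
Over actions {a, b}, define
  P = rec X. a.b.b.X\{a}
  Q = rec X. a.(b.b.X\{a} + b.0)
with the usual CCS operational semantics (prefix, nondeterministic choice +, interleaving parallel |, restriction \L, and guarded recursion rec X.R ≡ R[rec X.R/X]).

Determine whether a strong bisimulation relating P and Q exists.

NO

P's transition system — 4 states:
  p0 = rec X. a.b.b.X\{a} | -a-> p1
  p1 = b.b.(rec X. a.b.b.X\{a})\{a} | -b-> p2
  p2 = b.(rec X. a.b.b.X\{a})\{a} | -b-> p3
  p3 = (rec X. a.b.b.X\{a})\{a} | ·
Q's transition system — 5 states:
  q0 = rec X. a.(b.b.X\{a} + b.0) | -a-> q1
  q1 = b.b.(rec X. a.(b.b.X\{a} + b.0))\{a} + b.0 | -b-> q2, -b-> q3
  q2 = 0 | ·
  q3 = b.(rec X. a.(b.b.X\{a} + b.0))\{a} | -b-> q4
  q4 = (rec X. a.(b.b.X\{a} + b.0))\{a} | ·
Partition-refinement fixed point:
  B0 = {p0}
  B1 = {p1}
  B2 = {p2, q3}
  B3 = {p3, q2, q4}
  B4 = {q0}
  B5 = {q1}
p0 ∈ B0, q0 ∈ B4 → different blocks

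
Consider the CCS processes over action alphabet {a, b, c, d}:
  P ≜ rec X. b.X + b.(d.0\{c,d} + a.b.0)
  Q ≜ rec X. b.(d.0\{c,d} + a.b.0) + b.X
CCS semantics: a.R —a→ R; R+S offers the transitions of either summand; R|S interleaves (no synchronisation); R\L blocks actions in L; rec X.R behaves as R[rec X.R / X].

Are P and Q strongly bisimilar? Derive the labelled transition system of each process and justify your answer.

P ~ Q

LTS(P): 5 reachable states
  m0 = rec X. b.X + b.(d.0\{c,d} + a.b.0) → -b-> m0, -b-> m1
  m1 = d.0\{c,d} + a.b.0 → -a-> m2, -d-> m3
  m2 = b.0 → -b-> m4
  m3 = 0\{c,d} → deadlocked
  m4 = 0 → deadlocked
LTS(Q): 5 reachable states
  n0 = rec X. b.(d.0\{c,d} + a.b.0) + b.X → -b-> n0, -b-> n1
  n1 = d.0\{c,d} + a.b.0 → -a-> n2, -d-> n3
  n2 = b.0 → -b-> n4
  n3 = 0\{c,d} → deadlocked
  n4 = 0 → deadlocked
Bisimilarity quotient blocks:
  B0 = {m0, n0}
  B1 = {m1, n1}
  B2 = {m3, m4, n3, n4}
  B3 = {m2, n2}
m0 ∈ B0, n0 ∈ B0 → same block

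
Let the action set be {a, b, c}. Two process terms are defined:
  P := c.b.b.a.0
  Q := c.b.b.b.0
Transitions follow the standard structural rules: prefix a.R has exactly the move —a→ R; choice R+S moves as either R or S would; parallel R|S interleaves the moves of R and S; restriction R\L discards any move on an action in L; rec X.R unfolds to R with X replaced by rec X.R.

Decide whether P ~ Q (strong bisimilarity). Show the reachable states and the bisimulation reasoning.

LTS(P): 5 reachable states
  m0 = c.b.b.a.0 → ··c··> m1
  m1 = b.b.a.0 → ··b··> m2
  m2 = b.a.0 → ··b··> m3
  m3 = a.0 → ··a··> m4
  m4 = 0 → ∅
LTS(Q): 5 reachable states
  n0 = c.b.b.b.0 → ··c··> n1
  n1 = b.b.b.0 → ··b··> n2
  n2 = b.b.0 → ··b··> n3
  n3 = b.0 → ··b··> n4
  n4 = 0 → ∅
Partition-refinement fixed point:
  B0 = {m0}
  B1 = {m1}
  B2 = {m2}
  B3 = {m3}
  B4 = {m4, n4}
  B5 = {n0}
  B6 = {n1}
  B7 = {n2}
  B8 = {n3}
m0 ∈ B0, n0 ∈ B5 → different blocks

NO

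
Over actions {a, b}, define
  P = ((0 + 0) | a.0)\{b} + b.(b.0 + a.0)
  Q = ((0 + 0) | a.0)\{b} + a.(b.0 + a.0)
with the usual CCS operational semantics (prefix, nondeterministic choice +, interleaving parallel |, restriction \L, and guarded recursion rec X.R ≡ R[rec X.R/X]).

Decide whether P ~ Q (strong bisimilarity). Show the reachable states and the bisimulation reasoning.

NO

LTS(P): 4 reachable states
  u0 = ((0 + 0) | a.0)\{b} + b.(b.0 + a.0) has moves ··a··> u1, ··b··> u2
  u1 = ((0 + 0) | 0)\{b} has moves ∅
  u2 = b.0 + a.0 has moves ··a··> u3, ··b··> u3
  u3 = 0 has moves ∅
LTS(Q): 4 reachable states
  v0 = ((0 + 0) | a.0)\{b} + a.(b.0 + a.0) has moves ··a··> v1, ··a··> v2
  v1 = ((0 + 0) | 0)\{b} has moves ∅
  v2 = b.0 + a.0 has moves ··a··> v3, ··b··> v3
  v3 = 0 has moves ∅
Partition-refinement fixed point:
  B0 = {u0}
  B1 = {u2, v2}
  B2 = {u1, u3, v1, v3}
  B3 = {v0}
u0 ∈ B0, v0 ∈ B3 → different blocks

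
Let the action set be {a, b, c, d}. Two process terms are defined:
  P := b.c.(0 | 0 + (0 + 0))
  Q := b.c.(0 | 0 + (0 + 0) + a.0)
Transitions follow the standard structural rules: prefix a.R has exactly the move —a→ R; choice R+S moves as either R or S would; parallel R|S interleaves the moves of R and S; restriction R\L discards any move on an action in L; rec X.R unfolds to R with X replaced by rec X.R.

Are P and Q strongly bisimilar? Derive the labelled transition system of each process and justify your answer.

NO

Reachable graph of P (3 states):
  u0 = b.c.(0 | 0 + (0 + 0)) | ··b··> u1
  u1 = c.(0 | 0 + (0 + 0)) | ··c··> u2
  u2 = 0 | 0 + (0 + 0) | ·
Reachable graph of Q (4 states):
  v0 = b.c.(0 | 0 + (0 + 0) + a.0) | ··b··> v1
  v1 = c.(0 | 0 + (0 + 0) + a.0) | ··c··> v2
  v2 = 0 | 0 + (0 + 0) + a.0 | ··a··> v3
  v3 = 0 | ·
Bisimilarity quotient blocks:
  B0 = {u0}
  B1 = {u1}
  B2 = {u2, v3}
  B3 = {v0}
  B4 = {v1}
  B5 = {v2}
u0 ∈ B0, v0 ∈ B3 → different blocks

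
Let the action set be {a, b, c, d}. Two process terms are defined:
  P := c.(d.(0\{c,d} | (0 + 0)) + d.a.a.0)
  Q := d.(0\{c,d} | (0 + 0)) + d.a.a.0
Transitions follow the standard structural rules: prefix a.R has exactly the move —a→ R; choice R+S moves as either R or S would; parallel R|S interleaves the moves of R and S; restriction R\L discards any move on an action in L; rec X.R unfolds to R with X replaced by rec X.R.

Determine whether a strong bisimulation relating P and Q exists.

P ≁ Q

Reachable graph of P (6 states):
  s0 = c.(d.(0\{c,d} | (0 + 0)) + d.a.a.0) :: —c→ s1
  s1 = d.(0\{c,d} | (0 + 0)) + d.a.a.0 :: —d→ s2, —d→ s3
  s2 = 0\{c,d} | (0 + 0) :: stopped
  s3 = a.a.0 :: —a→ s4
  s4 = a.0 :: —a→ s5
  s5 = 0 :: stopped
Reachable graph of Q (5 states):
  t0 = d.(0\{c,d} | (0 + 0)) + d.a.a.0 :: —d→ t1, —d→ t2
  t1 = 0\{c,d} | (0 + 0) :: stopped
  t2 = a.a.0 :: —a→ t3
  t3 = a.0 :: —a→ t4
  t4 = 0 :: stopped
Coarsest stable partition (strong bisimilarity classes):
  B0 = {s0}
  B1 = {s1, t0}
  B2 = {s2, s5, t1, t4}
  B3 = {s3, t2}
  B4 = {s4, t3}
s0 ∈ B0, t0 ∈ B1 → different blocks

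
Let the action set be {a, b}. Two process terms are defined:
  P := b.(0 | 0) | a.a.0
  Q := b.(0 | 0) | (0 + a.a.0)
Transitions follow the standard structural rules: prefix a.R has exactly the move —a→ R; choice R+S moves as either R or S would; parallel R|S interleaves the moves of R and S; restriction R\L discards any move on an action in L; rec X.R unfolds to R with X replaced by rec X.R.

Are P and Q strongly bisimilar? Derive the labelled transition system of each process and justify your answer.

bisimilar

Reachable graph of P (6 states):
  m0 = b.(0 | 0) | a.a.0 ⊢ —a→ m1, —b→ m2
  m1 = b.(0 | 0) | a.0 ⊢ —a→ m3, —b→ m4
  m2 = 0 | 0 | a.a.0 ⊢ —a→ m4
  m3 = b.(0 | 0) | 0 ⊢ —b→ m5
  m4 = 0 | 0 | a.0 ⊢ —a→ m5
  m5 = 0 | 0 | 0 ⊢ stopped
Reachable graph of Q (6 states):
  n0 = b.(0 | 0) | (0 + a.a.0) ⊢ —a→ n1, —b→ n2
  n1 = b.(0 | 0) | a.0 ⊢ —a→ n3, —b→ n4
  n2 = 0 | 0 | (0 + a.a.0) ⊢ —a→ n4
  n3 = b.(0 | 0) | 0 ⊢ —b→ n5
  n4 = 0 | 0 | a.0 ⊢ —a→ n5
  n5 = 0 | 0 | 0 ⊢ stopped
Partition-refinement fixed point:
  B0 = {m0, n0}
  B1 = {m2, n2}
  B2 = {m4, n4}
  B3 = {m5, n5}
  B4 = {m1, n1}
  B5 = {m3, n3}
m0 ∈ B0, n0 ∈ B0 → same block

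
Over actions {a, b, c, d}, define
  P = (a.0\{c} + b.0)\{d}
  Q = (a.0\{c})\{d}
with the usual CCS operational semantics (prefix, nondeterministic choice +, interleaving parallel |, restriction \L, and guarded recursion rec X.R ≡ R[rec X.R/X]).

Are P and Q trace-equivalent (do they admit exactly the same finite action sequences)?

NO — witness ⟨b⟩

Reachable graph of P (3 states):
  s0 = (a.0\{c} + b.0)\{d} ⊢ --a--▸ s1, --b--▸ s2
  s1 = 0\{c}\{d} ⊢ stopped
  s2 = 0\{d} ⊢ stopped
Reachable graph of Q (2 states):
  t0 = (a.0\{c})\{d} ⊢ --a--▸ t1
  t1 = 0\{c}\{d} ⊢ stopped
Executing b from P (initial set {s0}):
  after b @ step 1: {s2}
  — P admits the full trace.
Executing b from Q (initial set {t0}):
  after b @ step 1: no successor for Q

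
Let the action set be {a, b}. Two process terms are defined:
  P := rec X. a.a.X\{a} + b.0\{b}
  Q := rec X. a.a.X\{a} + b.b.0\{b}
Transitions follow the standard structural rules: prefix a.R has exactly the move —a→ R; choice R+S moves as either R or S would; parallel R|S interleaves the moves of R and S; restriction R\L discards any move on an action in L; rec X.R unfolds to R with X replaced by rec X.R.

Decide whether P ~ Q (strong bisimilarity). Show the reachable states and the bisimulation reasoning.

P ≁ Q

P's transition system — 5 states:
  p0 = rec X. a.a.X\{a} + b.0\{b} has moves ··a··> p1, ··b··> p2
  p1 = a.(rec X. a.a.X\{a} + b.0\{b})\{a} has moves ··a··> p3
  p2 = 0\{b} has moves ·
  p3 = (rec X. a.a.X\{a} + b.0\{b})\{a} has moves ··b··> p4
  p4 = 0\{b}\{a} has moves ·
Q's transition system — 7 states:
  q0 = rec X. a.a.X\{a} + b.b.0\{b} has moves ··a··> q1, ··b··> q2
  q1 = a.(rec X. a.a.X\{a} + b.b.0\{b})\{a} has moves ··a··> q3
  q2 = b.0\{b} has moves ··b··> q4
  q3 = (rec X. a.a.X\{a} + b.b.0\{b})\{a} has moves ··b··> q5
  q4 = 0\{b} has moves ·
  q5 = (b.0\{b})\{a} has moves ··b··> q6
  q6 = 0\{b}\{a} has moves ·
Partition-refinement fixed point:
  B0 = {p0}
  B1 = {p1}
  B2 = {p3, q2, q5}
  B3 = {p2, p4, q4, q6}
  B4 = {q0}
  B5 = {q1}
  B6 = {q3}
p0 ∈ B0, q0 ∈ B4 → different blocks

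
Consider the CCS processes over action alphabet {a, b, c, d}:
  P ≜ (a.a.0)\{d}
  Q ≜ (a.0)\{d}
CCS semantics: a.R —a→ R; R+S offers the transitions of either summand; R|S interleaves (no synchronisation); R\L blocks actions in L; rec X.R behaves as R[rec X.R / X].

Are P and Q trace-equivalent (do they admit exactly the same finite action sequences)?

traces(P) ≠ traces(Q) — witness ⟨aa⟩

P's transition system — 3 states:
  u0 = (a.a.0)\{d} has moves -a-> u1
  u1 = (a.0)\{d} has moves -a-> u2
  u2 = 0\{d} has moves (no moves)
Q's transition system — 2 states:
  v0 = (a.0)\{d} has moves -a-> v1
  v1 = 0\{d} has moves (no moves)
Executing aa from P (initial set {u0}):
  after a @ step 1: {u1}
  after a @ step 2: {u2}
  — P admits the full trace.
Executing aa from Q (initial set {v0}):
  after a @ step 1: {v1}
  after a @ step 2: ∅  — Q cannot continue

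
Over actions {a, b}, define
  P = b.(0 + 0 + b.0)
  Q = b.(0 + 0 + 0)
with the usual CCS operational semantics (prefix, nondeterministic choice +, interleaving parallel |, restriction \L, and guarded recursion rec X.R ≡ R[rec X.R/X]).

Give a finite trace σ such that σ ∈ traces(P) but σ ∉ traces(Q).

LTS(P): 3 reachable states
  p0 = b.(0 + 0 + b.0) :: =b=> p1
  p1 = 0 + 0 + b.0 :: =b=> p2
  p2 = 0 :: ·
LTS(Q): 2 reachable states
  q0 = b.(0 + 0 + 0) :: =b=> q1
  q1 = 0 + 0 + 0 :: ·
Executing bb from P (initial set {p0}):
  [1] b ⇒ {p1}
  [2] b ⇒ {p2}
  P completes σ.
Executing bb from Q (initial set {q0}):
  [1] b ⇒ {q1}
  [2] b ⇒ ∅ (Q stuck)

bb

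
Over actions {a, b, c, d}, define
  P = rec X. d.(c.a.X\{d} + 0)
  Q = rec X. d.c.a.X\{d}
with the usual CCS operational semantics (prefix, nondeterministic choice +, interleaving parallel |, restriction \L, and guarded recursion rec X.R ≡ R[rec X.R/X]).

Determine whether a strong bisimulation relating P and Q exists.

Reachable graph of P (4 states):
  s0 = rec X. d.(c.a.X\{d} + 0) has moves ··d··> s1
  s1 = c.a.(rec X. d.(c.a.X\{d} + 0))\{d} + 0 has moves ··c··> s2
  s2 = a.(rec X. d.(c.a.X\{d} + 0))\{d} has moves ··a··> s3
  s3 = (rec X. d.(c.a.X\{d} + 0))\{d} has moves (no moves)
Reachable graph of Q (4 states):
  t0 = rec X. d.c.a.X\{d} has moves ··d··> t1
  t1 = c.a.(rec X. d.c.a.X\{d})\{d} has moves ··c··> t2
  t2 = a.(rec X. d.c.a.X\{d})\{d} has moves ··a··> t3
  t3 = (rec X. d.c.a.X\{d})\{d} has moves (no moves)
Coarsest stable partition (strong bisimilarity classes):
  B0 = {s0, t0}
  B1 = {s1, t1}
  B2 = {s2, t2}
  B3 = {s3, t3}
s0 ∈ B0, t0 ∈ B0 → same block

YES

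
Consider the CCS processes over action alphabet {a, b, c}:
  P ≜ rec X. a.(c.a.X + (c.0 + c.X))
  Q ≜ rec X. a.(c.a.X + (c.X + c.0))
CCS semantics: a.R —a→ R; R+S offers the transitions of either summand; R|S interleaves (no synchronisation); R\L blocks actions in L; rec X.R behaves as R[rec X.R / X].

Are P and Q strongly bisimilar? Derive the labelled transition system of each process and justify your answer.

LTS(P): 4 reachable states
  s0 = rec X. a.(c.a.X + (c.0 + c.X)) → --a--▸ s1
  s1 = c.a.(rec X. a.(c.a.X + (c.0 + c.X))) + (c.0 + c.(rec X. a.(c.a.X + (c.0 + c.X)))) → --c--▸ s0, --c--▸ s2, --c--▸ s3
  s2 = 0 → deadlocked
  s3 = a.(rec X. a.(c.a.X + (c.0 + c.X))) → --a--▸ s0
LTS(Q): 4 reachable states
  t0 = rec X. a.(c.a.X + (c.X + c.0)) → --a--▸ t1
  t1 = c.a.(rec X. a.(c.a.X + (c.X + c.0))) + (c.(rec X. a.(c.a.X + (c.X + c.0))) + c.0) → --c--▸ t0, --c--▸ t2, --c--▸ t3
  t2 = 0 → deadlocked
  t3 = a.(rec X. a.(c.a.X + (c.X + c.0))) → --a--▸ t0
Partition-refinement fixed point:
  B0 = {s0, t0}
  B1 = {s1, t1}
  B2 = {s3, t3}
  B3 = {s2, t2}
s0 ∈ B0, t0 ∈ B0 → same block

YES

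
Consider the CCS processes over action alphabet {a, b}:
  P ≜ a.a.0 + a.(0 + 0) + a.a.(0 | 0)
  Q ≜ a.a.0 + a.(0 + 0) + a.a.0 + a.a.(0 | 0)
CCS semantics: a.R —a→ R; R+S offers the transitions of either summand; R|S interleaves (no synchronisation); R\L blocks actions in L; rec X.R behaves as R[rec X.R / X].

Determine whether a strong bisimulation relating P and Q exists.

P's transition system — 6 states:
  m0 = a.a.0 + a.(0 + 0) + a.a.(0 | 0) | =a=> m1, =a=> m2, =a=> m3
  m1 = 0 + 0 | ·
  m2 = a.(0 | 0) | =a=> m4
  m3 = a.0 | =a=> m5
  m4 = 0 | 0 | ·
  m5 = 0 | ·
Q's transition system — 6 states:
  n0 = a.a.0 + a.(0 + 0) + a.a.0 + a.a.(0 | 0) | =a=> n1, =a=> n2, =a=> n3
  n1 = 0 + 0 | ·
  n2 = a.(0 | 0) | =a=> n4
  n3 = a.0 | =a=> n5
  n4 = 0 | 0 | ·
  n5 = 0 | ·
Partition-refinement fixed point:
  B0 = {m0, n0}
  B1 = {m1, m4, m5, n1, n4, n5}
  B2 = {m2, m3, n2, n3}
m0 ∈ B0, n0 ∈ B0 → same block

YES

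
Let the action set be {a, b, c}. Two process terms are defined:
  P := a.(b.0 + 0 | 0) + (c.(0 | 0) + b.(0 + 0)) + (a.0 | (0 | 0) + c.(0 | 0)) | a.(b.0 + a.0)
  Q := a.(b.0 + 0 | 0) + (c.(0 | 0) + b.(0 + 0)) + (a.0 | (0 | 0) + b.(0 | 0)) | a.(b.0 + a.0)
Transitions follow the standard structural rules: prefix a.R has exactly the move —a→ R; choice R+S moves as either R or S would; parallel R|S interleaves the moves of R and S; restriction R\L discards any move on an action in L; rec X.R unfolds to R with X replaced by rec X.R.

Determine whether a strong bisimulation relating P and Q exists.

Reachable graph of P (13 states):
  p0 = a.(b.0 + 0 | 0) + (c.(0 | 0) + b.(0 + 0)) + (a.0 | (0 | 0) + c.(0 | 0)) | a.(b.0 + a.0) ⊢ =a=> p1, =a=> p2, =a=> p3, =b=> p4, =c=> p5, =c=> p6
  p1 = (a.0 | (0 | 0) + c.(0 | 0)) | (b.0 + a.0) ⊢ =a=> p7, =a=> p8, =b=> p7, =c=> p9
  p2 = 0 | (0 | 0) | a.(b.0 + a.0) ⊢ =a=> p8
  p3 = b.0 + 0 | 0 ⊢ =b=> p10
  p4 = 0 + 0 ⊢ ∅
  p5 = 0 | 0 ⊢ ∅
  p6 = 0 | 0 | a.(b.0 + a.0) ⊢ =a=> p9
  p7 = (a.0 | (0 | 0) + c.(0 | 0)) | 0 ⊢ =a=> p11, =c=> p12
  p8 = 0 | (0 | 0) | (b.0 + a.0) ⊢ =a=> p11, =b=> p11
  p9 = 0 | 0 | (b.0 + a.0) ⊢ =a=> p12, =b=> p12
  p10 = 0 ⊢ ∅
  p11 = 0 | (0 | 0) | 0 ⊢ ∅
  p12 = 0 | 0 | 0 ⊢ ∅
Reachable graph of Q (13 states):
  q0 = a.(b.0 + 0 | 0) + (c.(0 | 0) + b.(0 + 0)) + (a.0 | (0 | 0) + b.(0 | 0)) | a.(b.0 + a.0) ⊢ =a=> q1, =a=> q2, =a=> q3, =b=> q4, =b=> q5, =c=> q6
  q1 = (a.0 | (0 | 0) + b.(0 | 0)) | (b.0 + a.0) ⊢ =a=> q7, =a=> q8, =b=> q7, =b=> q9
  q2 = 0 | (0 | 0) | a.(b.0 + a.0) ⊢ =a=> q8
  q3 = b.0 + 0 | 0 ⊢ =b=> q10
  q4 = 0 + 0 ⊢ ∅
  q5 = 0 | 0 | a.(b.0 + a.0) ⊢ =a=> q9
  q6 = 0 | 0 ⊢ ∅
  q7 = (a.0 | (0 | 0) + b.(0 | 0)) | 0 ⊢ =a=> q11, =b=> q12
  q8 = 0 | (0 | 0) | (b.0 + a.0) ⊢ =a=> q11, =b=> q11
  q9 = 0 | 0 | (b.0 + a.0) ⊢ =a=> q12, =b=> q12
  q10 = 0 ⊢ ∅
  q11 = 0 | (0 | 0) | 0 ⊢ ∅
  q12 = 0 | 0 | 0 ⊢ ∅
Coarsest stable partition (strong bisimilarity classes):
  B0 = {p0}
  B1 = {p3, q3}
  B2 = {p10, p11, p12, p4, p5, q10, q11, q12, q4, q6}
  B3 = {p2, p6, q2, q5}
  B4 = {p8, p9, q7, q8, q9}
  B5 = {p1}
  B6 = {p7}
  B7 = {q0}
  B8 = {q1}
p0 ∈ B0, q0 ∈ B7 → different blocks

not bisimilar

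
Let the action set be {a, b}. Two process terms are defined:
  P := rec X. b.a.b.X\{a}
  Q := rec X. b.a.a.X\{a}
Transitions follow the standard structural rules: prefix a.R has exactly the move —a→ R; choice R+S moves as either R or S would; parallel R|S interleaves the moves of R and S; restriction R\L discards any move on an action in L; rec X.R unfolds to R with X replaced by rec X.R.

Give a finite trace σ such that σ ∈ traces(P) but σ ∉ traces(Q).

P's transition system — 5 states:
  u0 = rec X. b.a.b.X\{a} :: =b=> u1
  u1 = a.b.(rec X. b.a.b.X\{a})\{a} :: =a=> u2
  u2 = b.(rec X. b.a.b.X\{a})\{a} :: =b=> u3
  u3 = (rec X. b.a.b.X\{a})\{a} :: =b=> u4
  u4 = (a.b.(rec X. b.a.b.X\{a})\{a})\{a} :: ·
Q's transition system — 5 states:
  v0 = rec X. b.a.a.X\{a} :: =b=> v1
  v1 = a.a.(rec X. b.a.a.X\{a})\{a} :: =a=> v2
  v2 = a.(rec X. b.a.a.X\{a})\{a} :: =a=> v3
  v3 = (rec X. b.a.a.X\{a})\{a} :: =b=> v4
  v4 = (a.a.(rec X. b.a.a.X\{a})\{a})\{a} :: ·
Trace ⟨bab⟩ through P, begin at {u0}:
  after b @ step 1: {u1}
  after a @ step 2: {u2}
  after b @ step 3: {u3}
  ✓ P
Trace ⟨bab⟩ through Q, begin at {v0}:
  after b @ step 1: {v1}
  after a @ step 2: {v2}
  after b @ step 3: no successor for Q

bab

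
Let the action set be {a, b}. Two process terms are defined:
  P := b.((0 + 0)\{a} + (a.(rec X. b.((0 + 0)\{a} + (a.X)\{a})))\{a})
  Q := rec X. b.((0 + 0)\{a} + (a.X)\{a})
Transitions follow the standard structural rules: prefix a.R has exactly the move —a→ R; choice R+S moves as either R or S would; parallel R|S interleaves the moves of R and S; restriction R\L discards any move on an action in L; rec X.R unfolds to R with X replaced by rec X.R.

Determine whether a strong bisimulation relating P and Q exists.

bisimilar

LTS(P): 2 reachable states
  m0 = b.((0 + 0)\{a} + (a.(rec X. b.((0 + 0)\{a} + (a.X)\{a})))\{a}) has moves —b→ m1
  m1 = (0 + 0)\{a} + (a.(rec X. b.((0 + 0)\{a} + (a.X)\{a})))\{a} has moves ∅
LTS(Q): 2 reachable states
  n0 = rec X. b.((0 + 0)\{a} + (a.X)\{a}) has moves —b→ n1
  n1 = (0 + 0)\{a} + (a.(rec X. b.((0 + 0)\{a} + (a.X)\{a})))\{a} has moves ∅
Partition-refinement fixed point:
  B0 = {m0, n0}
  B1 = {m1, n1}
m0 ∈ B0, n0 ∈ B0 → same block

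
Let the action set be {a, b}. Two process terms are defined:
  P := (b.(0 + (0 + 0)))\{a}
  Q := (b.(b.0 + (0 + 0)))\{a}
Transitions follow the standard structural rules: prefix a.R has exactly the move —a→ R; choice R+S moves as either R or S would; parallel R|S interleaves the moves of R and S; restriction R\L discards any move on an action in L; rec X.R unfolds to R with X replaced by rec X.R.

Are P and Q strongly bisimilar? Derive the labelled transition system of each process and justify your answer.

P ≁ Q

P's transition system — 2 states:
  m0 = (b.(0 + (0 + 0)))\{a} :: ··b··> m1
  m1 = (0 + (0 + 0))\{a} :: ·
Q's transition system — 3 states:
  n0 = (b.(b.0 + (0 + 0)))\{a} :: ··b··> n1
  n1 = (b.0 + (0 + 0))\{a} :: ··b··> n2
  n2 = 0\{a} :: ·
Partition-refinement fixed point:
  B0 = {m0, n1}
  B1 = {m1, n2}
  B2 = {n0}
m0 ∈ B0, n0 ∈ B2 → different blocks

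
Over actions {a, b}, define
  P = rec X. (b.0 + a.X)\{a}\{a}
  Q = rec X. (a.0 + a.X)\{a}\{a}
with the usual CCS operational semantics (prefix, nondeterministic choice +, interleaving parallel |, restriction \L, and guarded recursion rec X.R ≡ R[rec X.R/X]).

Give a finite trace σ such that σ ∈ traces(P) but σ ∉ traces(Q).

b

P's transition system — 2 states:
  s0 = rec X. (b.0 + a.X)\{a}\{a} ⊢ =b=> s1
  s1 = 0\{a}\{a} ⊢ stopped
Q's transition system — 1 states:
  t0 = rec X. (a.0 + a.X)\{a}\{a} ⊢ stopped
Executing b from P (initial set {s0}):
  [1] b ⇒ {s1}
  — P admits the full trace.
Executing b from Q (initial set {t0}):
  [1] b ⇒ ∅ (Q stuck)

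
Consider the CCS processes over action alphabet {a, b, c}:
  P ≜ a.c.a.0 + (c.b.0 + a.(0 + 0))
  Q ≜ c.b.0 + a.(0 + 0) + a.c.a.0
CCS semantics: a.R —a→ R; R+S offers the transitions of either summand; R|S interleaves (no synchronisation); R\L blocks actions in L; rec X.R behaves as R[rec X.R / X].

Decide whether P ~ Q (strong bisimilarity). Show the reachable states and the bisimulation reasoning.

bisimilar

Reachable graph of P (6 states):
  m0 = a.c.a.0 + (c.b.0 + a.(0 + 0)) → ··a··> m1, ··a··> m2, ··c··> m3
  m1 = 0 + 0 → ·
  m2 = c.a.0 → ··c··> m4
  m3 = b.0 → ··b··> m5
  m4 = a.0 → ··a··> m5
  m5 = 0 → ·
Reachable graph of Q (6 states):
  n0 = c.b.0 + a.(0 + 0) + a.c.a.0 → ··a··> n1, ··a··> n2, ··c··> n3
  n1 = 0 + 0 → ·
  n2 = c.a.0 → ··c··> n4
  n3 = b.0 → ··b··> n5
  n4 = a.0 → ··a··> n5
  n5 = 0 → ·
Coarsest stable partition (strong bisimilarity classes):
  B0 = {m0, n0}
  B1 = {m1, m5, n1, n5}
  B2 = {m2, n2}
  B3 = {m4, n4}
  B4 = {m3, n3}
m0 ∈ B0, n0 ∈ B0 → same block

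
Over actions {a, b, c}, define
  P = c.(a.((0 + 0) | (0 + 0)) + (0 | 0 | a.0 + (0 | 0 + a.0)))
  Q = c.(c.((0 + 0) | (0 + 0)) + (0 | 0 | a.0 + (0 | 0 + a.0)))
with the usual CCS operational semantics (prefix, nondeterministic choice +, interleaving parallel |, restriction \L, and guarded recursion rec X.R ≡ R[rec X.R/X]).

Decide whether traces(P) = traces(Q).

traces(P) ≠ traces(Q) — witness ⟨cc⟩

LTS(P): 5 reachable states
  m0 = c.(a.((0 + 0) | (0 + 0)) + (0 | 0 | a.0 + (0 | 0 + a.0))) :: ··c··> m1
  m1 = a.((0 + 0) | (0 + 0)) + (0 | 0 | a.0 + (0 | 0 + a.0)) :: ··a··> m2, ··a··> m3, ··a··> m4
  m2 = (0 + 0) | (0 + 0) :: ·
  m3 = 0 :: ·
  m4 = 0 | 0 | 0 :: ·
LTS(Q): 5 reachable states
  n0 = c.(c.((0 + 0) | (0 + 0)) + (0 | 0 | a.0 + (0 | 0 + a.0))) :: ··c··> n1
  n1 = c.((0 + 0) | (0 + 0)) + (0 | 0 | a.0 + (0 | 0 + a.0)) :: ··a··> n2, ··a··> n3, ··c··> n4
  n2 = 0 :: ·
  n3 = 0 | 0 | 0 :: ·
  n4 = (0 + 0) | (0 + 0) :: ·
Executing cc from Q (initial set {n0}):
  after c @ step 1: {n1}
  after c @ step 2: {n4}
  Q completes σ.
Executing cc from P (initial set {m0}):
  after c @ step 1: {m1}
  after c @ step 2: ∅  — P cannot continue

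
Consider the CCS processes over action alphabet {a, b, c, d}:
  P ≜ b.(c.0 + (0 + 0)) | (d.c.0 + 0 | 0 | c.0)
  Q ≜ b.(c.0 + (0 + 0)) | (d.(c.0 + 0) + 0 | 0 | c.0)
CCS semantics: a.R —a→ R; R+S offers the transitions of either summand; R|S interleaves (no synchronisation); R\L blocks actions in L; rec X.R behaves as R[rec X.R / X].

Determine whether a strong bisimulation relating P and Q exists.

Reachable graph of P (12 states):
  u0 = b.(c.0 + (0 + 0)) | (d.c.0 + 0 | 0 | c.0) ⊢ -b-> u1, -c-> u2, -d-> u3
  u1 = (c.0 + (0 + 0)) | (d.c.0 + 0 | 0 | c.0) ⊢ -c-> u4, -c-> u5, -d-> u6
  u2 = b.(c.0 + (0 + 0)) | (0 | 0 | 0) ⊢ -b-> u4
  u3 = b.(c.0 + (0 + 0)) | c.0 ⊢ -b-> u6, -c-> u7
  u4 = (c.0 + (0 + 0)) | (0 | 0 | 0) ⊢ -c-> u8
  u5 = 0 | (d.c.0 + 0 | 0 | c.0) ⊢ -c-> u8, -d-> u9
  u6 = (c.0 + (0 + 0)) | c.0 ⊢ -c-> u10, -c-> u9
  u7 = b.(c.0 + (0 + 0)) | 0 ⊢ -b-> u10
  u8 = 0 | (0 | 0 | 0) ⊢ deadlocked
  u9 = 0 | c.0 ⊢ -c-> u11
  u10 = (c.0 + (0 + 0)) | 0 ⊢ -c-> u11
  u11 = 0 | 0 ⊢ deadlocked
Reachable graph of Q (12 states):
  v0 = b.(c.0 + (0 + 0)) | (d.(c.0 + 0) + 0 | 0 | c.0) ⊢ -b-> v1, -c-> v2, -d-> v3
  v1 = (c.0 + (0 + 0)) | (d.(c.0 + 0) + 0 | 0 | c.0) ⊢ -c-> v4, -c-> v5, -d-> v6
  v2 = b.(c.0 + (0 + 0)) | (0 | 0 | 0) ⊢ -b-> v4
  v3 = b.(c.0 + (0 + 0)) | (c.0 + 0) ⊢ -b-> v6, -c-> v7
  v4 = (c.0 + (0 + 0)) | (0 | 0 | 0) ⊢ -c-> v8
  v5 = 0 | (d.(c.0 + 0) + 0 | 0 | c.0) ⊢ -c-> v8, -d-> v9
  v6 = (c.0 + (0 + 0)) | (c.0 + 0) ⊢ -c-> v10, -c-> v9
  v7 = b.(c.0 + (0 + 0)) | 0 ⊢ -b-> v10
  v8 = 0 | (0 | 0 | 0) ⊢ deadlocked
  v9 = 0 | (c.0 + 0) ⊢ -c-> v11
  v10 = (c.0 + (0 + 0)) | 0 ⊢ -c-> v11
  v11 = 0 | 0 ⊢ deadlocked
Coarsest stable partition (strong bisimilarity classes):
  B0 = {u0, v0}
  B1 = {u3, v3}
  B2 = {u2, u7, v2, v7}
  B3 = {u10, u4, u9, v10, v4, v9}
  B4 = {u11, u8, v11, v8}
  B5 = {u6, v6}
  B6 = {u1, v1}
  B7 = {u5, v5}
u0 ∈ B0, v0 ∈ B0 → same block

P ~ Q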